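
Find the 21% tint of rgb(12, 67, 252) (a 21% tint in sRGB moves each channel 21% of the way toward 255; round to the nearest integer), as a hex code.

Per channel, c → c + 0.21(255 − c):
  R: 12 + 0.21×(255−12) = 12 + 51.03 = 63.03 → 63
  G: 67 + 39.48 = 106.48 → 106
  B: 252 + 0.21×(255−252) = 252 + 0.63 = 252.63 → 253
rgb(63, 106, 253) = #3F6AFD.

#3F6AFD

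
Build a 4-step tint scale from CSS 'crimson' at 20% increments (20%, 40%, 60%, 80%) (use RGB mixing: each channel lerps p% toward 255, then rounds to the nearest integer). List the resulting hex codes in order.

CSS crimson is rgb(220, 20, 60).
20%: (220 + 7 = 227→227, 20 + 47 = 67→67, 60 + 39 = 99→99) → #e34363
40%: (220 + 14 = 234→234, 20 + 94 = 114→114, 60 + 78 = 138→138) → #ea728a
60%: (220 + 21 = 241→241, 20 + 141 = 161→161, 60 + 117 = 177→177) → #f1a1b1
80%: (220 + 28 = 248→248, 20 + 188 = 208→208, 60 + 156 = 216→216) → #f8d0d8

#e34363, #ea728a, #f1a1b1, #f8d0d8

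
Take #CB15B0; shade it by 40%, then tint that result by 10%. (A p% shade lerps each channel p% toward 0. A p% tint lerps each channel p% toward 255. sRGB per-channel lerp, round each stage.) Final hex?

#CB15B0 is rgb(203, 21, 176).
Per channel, c → c + 0.4(0 − c):
  R: 203 + 0.4×(0−203) = 203 − 81.2 = 121.8 → 122
  G: 21 + 0.4×(0−21) = 21 − 8.4 = 12.6 → 13
  B: 176 + 0.4×(0−176) = 176 − 70.4 = 105.6 → 106
After the shade: rgb(122, 13, 106) = #7A0D6A.
Lerp each channel 10% toward 255:
  R: 122 + 0.1×(255−122) = 122 + 13.3 = 135.3 → 135
  G: 13 + 0.1×(255−13) = 13 + 24.2 = 37.2 → 37
  B: 106 + 14.9 = 120.9 → 121
rgb(135, 37, 121) = #872579.

#872579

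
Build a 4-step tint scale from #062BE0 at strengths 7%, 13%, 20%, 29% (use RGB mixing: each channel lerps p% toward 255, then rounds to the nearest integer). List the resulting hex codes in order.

#173AE2, #2647E4, #3855E6, #4E68E9

#062BE0 is rgb(6, 43, 224).
7%: (6 + 17.43 = 23.43→23, 43 + 14.84 = 57.84→58, 224 + 2.17 = 226.17→226) → #173AE2
13%: (6 + 32.37 = 38.37→38, 43 + 27.56 = 70.56→71, 224 + 4.03 = 228.03→228) → #2647E4
20%: (6 + 49.8 = 55.8→56, 43 + 42.4 = 85.4→85, 224 + 6.2 = 230.2→230) → #3855E6
29%: (6 + 72.21 = 78.21→78, 43 + 61.48 = 104.48→104, 224 + 8.99 = 232.99→233) → #4E68E9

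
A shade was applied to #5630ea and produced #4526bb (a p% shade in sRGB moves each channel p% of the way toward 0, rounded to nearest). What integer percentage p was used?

20%

#5630ea is rgb(86, 48, 234); #4526bb is rgb(69, 38, 187).
On the B channel (widest range): 187 ≈ 234 + (p/100)(0 − 234), so p ≈ 100×(187 − 234)/(0 − 234) = -4700/-234 = 20.09.
p = 20 reproduces all three channels after rounding.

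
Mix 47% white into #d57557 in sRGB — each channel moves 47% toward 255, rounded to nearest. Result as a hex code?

#d57557 is rgb(213, 117, 87).
Per channel, c → c + 0.47(255 − c):
  R: 213 + 0.47×(255−213) = 213 + 19.74 = 232.74 → 233
  G: 117 + 0.47×(255−117) = 117 + 64.86 = 181.86 → 182
  B: 87 + 78.96 = 165.96 → 166
rgb(233, 182, 166) = #e9b6a6.

#e9b6a6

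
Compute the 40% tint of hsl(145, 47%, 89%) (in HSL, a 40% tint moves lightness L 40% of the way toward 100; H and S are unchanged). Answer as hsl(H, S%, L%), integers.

hsl(145, 47%, 93%)

L moves 40% from 89 toward 100: 89 + 4.4 = 93.4 → 93.
H and S are unchanged.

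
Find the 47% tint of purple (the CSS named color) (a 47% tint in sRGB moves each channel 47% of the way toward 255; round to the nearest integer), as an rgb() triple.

CSS purple is rgb(128, 0, 128).
A 47% tint moves each channel 47% toward 255:
  R: 128 + 0.47×(255−128) = 128 + 59.69 = 187.69 → 188
  G: 0 + 119.85 = 119.85 → 120
  B: 128 + 0.47×(255−128) = 128 + 59.69 = 187.69 → 188

rgb(188, 120, 188)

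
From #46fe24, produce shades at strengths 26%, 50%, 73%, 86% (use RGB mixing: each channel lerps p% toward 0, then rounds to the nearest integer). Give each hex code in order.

#34bc1b, #237f12, #13450a, #0a2405

#46fe24 is rgb(70, 254, 36).
26%: (70 − 18.2 = 51.8→52, 254 − 66.04 = 187.96→188, 36 − 9.36 = 26.64→27) → #34bc1b
50%: (70 − 35 = 35→35, 254 − 127 = 127→127, 36 − 18 = 18→18) → #237f12
73%: (70 − 51.1 = 18.9→19, 254 − 185.42 = 68.58→69, 36 − 26.28 = 9.72→10) → #13450a
86%: (70 − 60.2 = 9.8→10, 254 − 218.44 = 35.56→36, 36 − 30.96 = 5.04→5) → #0a2405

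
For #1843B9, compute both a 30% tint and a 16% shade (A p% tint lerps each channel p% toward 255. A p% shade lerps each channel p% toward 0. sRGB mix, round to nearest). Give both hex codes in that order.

#1843B9 is rgb(24, 67, 185).
30% tint:
  R: 24 + 0.3×(255−24) = 24 + 69.3 = 93.3 → 93
  G: 67 + 0.3×(255−67) = 67 + 56.4 = 123.4 → 123
  B: 185 + 21 = 206 → 206
  → #5D7BCE
16% shade:
  R: 24 + 0.16×(0−24) = 24 − 3.84 = 20.16 → 20
  G: 67 + 0.16×(0−67) = 67 − 10.72 = 56.28 → 56
  B: 185 + 0.16×(0−185) = 185 − 29.6 = 155.4 → 155
  → #14389B

#5D7BCE, #14389B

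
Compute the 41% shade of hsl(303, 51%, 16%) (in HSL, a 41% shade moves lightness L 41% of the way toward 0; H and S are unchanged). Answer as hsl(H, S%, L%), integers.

L moves 41% from 16 toward 0: 16 − 6.56 = 9.44 → 9.
H and S are unchanged.

hsl(303, 51%, 9%)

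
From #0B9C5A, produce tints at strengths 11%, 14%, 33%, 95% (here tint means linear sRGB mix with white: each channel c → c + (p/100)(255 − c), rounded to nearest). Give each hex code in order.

#0B9C5A is rgb(11, 156, 90).
11%: (11 + 26.84 = 37.84→38, 156 + 10.89 = 166.89→167, 90 + 18.15 = 108.15→108) → #26A76C
14%: (11 + 34.16 = 45.16→45, 156 + 13.86 = 169.86→170, 90 + 23.1 = 113.1→113) → #2DAA71
33%: (11 + 80.52 = 91.52→92, 156 + 32.67 = 188.67→189, 90 + 54.45 = 144.45→144) → #5CBD90
95%: (11 + 231.8 = 242.8→243, 156 + 94.05 = 250.05→250, 90 + 156.75 = 246.75→247) → #F3FAF7

#26A76C, #2DAA71, #5CBD90, #F3FAF7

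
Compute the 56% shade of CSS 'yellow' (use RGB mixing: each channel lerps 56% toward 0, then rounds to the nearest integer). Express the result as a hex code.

#707000

CSS yellow is rgb(255, 255, 0).
A 56% shade moves each channel 56% toward 0:
  R: 255 + 0.56×(0−255) = 255 − 142.8 = 112.2 → 112
  G: 255 − 142.8 = 112.2 → 112
  B: 0 + 0 = 0 → 0
rgb(112, 112, 0) = #707000.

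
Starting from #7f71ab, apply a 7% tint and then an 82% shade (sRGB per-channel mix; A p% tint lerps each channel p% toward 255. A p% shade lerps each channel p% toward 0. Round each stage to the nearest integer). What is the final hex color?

#181620

#7f71ab is rgb(127, 113, 171).
A 7% tint moves each channel 7% toward 255:
  R: 127 + 0.07×(255−127) = 127 + 8.96 = 135.96 → 136
  G: 113 + 0.07×(255−113) = 113 + 9.94 = 122.94 → 123
  B: 171 + 5.88 = 176.88 → 177
After the tint: rgb(136, 123, 177) = #887bb1.
Lerp each channel 82% toward 0:
  R: 136 − 111.52 = 24.48 → 24
  G: 123 + 0.82×(0−123) = 123 − 100.86 = 22.14 → 22
  B: 177 + 0.82×(0−177) = 177 − 145.14 = 31.86 → 32
rgb(24, 22, 32) = #181620.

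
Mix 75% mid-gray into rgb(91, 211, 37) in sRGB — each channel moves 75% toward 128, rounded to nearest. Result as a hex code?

#779569

Lerp each channel 75% toward 128:
  R: 91 + 0.75×(128−91) = 91 + 27.75 = 118.75 → 119
  G: 211 + 0.75×(128−211) = 211 − 62.25 = 148.75 → 149
  B: 37 + 68.25 = 105.25 → 105
rgb(119, 149, 105) = #779569.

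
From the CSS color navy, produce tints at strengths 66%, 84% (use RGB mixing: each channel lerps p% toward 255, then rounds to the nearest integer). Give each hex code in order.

#A8A8D4, #D6D6EB

CSS navy is rgb(0, 0, 128).
66%: (0 + 168.3 = 168.3→168, 0 + 168.3 = 168.3→168, 128 + 83.82 = 211.82→212) → #A8A8D4
84%: (0 + 214.2 = 214.2→214, 0 + 214.2 = 214.2→214, 128 + 106.68 = 234.68→235) → #D6D6EB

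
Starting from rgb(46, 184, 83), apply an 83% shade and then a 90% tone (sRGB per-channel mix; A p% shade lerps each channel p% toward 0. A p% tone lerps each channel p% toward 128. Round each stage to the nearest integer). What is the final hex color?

An 83% shade moves each channel 83% toward 0:
  R: 46 − 38.18 = 7.82 → 8
  G: 184 + 0.83×(0−184) = 184 − 152.72 = 31.28 → 31
  B: 83 + 0.83×(0−83) = 83 − 68.89 = 14.11 → 14
After the shade: rgb(8, 31, 14) = #081f0e.
A 90% tone moves each channel 90% toward 128:
  R: 8 + 108 = 116 → 116
  G: 31 + 0.9×(128−31) = 31 + 87.3 = 118.3 → 118
  B: 14 + 0.9×(128−14) = 14 + 102.6 = 116.6 → 117
rgb(116, 118, 117) = #747675.

#747675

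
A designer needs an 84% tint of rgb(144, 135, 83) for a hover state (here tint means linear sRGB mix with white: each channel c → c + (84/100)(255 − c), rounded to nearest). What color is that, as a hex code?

#edece3

Per channel, c → c + 0.84(255 − c):
  R: 144 + 0.84×(255−144) = 144 + 93.24 = 237.24 → 237
  G: 135 + 0.84×(255−135) = 135 + 100.8 = 235.8 → 236
  B: 83 + 144.48 = 227.48 → 227
rgb(237, 236, 227) = #edece3.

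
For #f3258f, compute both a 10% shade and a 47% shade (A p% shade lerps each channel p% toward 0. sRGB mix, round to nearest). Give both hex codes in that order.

#db2181, #81144c

#f3258f is rgb(243, 37, 143).
10% shade:
  R: 243 − 24.3 = 218.7 → 219
  G: 37 − 3.7 = 33.3 → 33
  B: 143 + 0.1×(0−143) = 143 − 14.3 = 128.7 → 129
  → #db2181
47% shade:
  R: 243 + 0.47×(0−243) = 243 − 114.21 = 128.79 → 129
  G: 37 − 17.39 = 19.61 → 20
  B: 143 + 0.47×(0−143) = 143 − 67.21 = 75.79 → 76
  → #81144c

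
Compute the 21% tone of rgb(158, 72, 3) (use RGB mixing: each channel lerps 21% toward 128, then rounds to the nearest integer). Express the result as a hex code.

Lerp each channel 21% toward 128:
  R: 158 + 0.21×(128−158) = 158 − 6.3 = 151.7 → 152
  G: 72 + 0.21×(128−72) = 72 + 11.76 = 83.76 → 84
  B: 3 + 0.21×(128−3) = 3 + 26.25 = 29.25 → 29
rgb(152, 84, 29) = #98541d.

#98541d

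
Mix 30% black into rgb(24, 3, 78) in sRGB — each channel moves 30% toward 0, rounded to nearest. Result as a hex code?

Per channel, c → c + 0.3(0 − c):
  R: 24 + 0.3×(0−24) = 24 − 7.2 = 16.8 → 17
  G: 3 + 0.3×(0−3) = 3 − 0.9 = 2.1 → 2
  B: 78 − 23.4 = 54.6 → 55
rgb(17, 2, 55) = #110237.

#110237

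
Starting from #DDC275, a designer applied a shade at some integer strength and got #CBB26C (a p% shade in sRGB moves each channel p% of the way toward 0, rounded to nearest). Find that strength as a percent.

#DDC275 is rgb(221, 194, 117); #CBB26C is rgb(203, 178, 108).
On the R channel (widest range): 203 ≈ 221 + (p/100)(0 − 221), so p ≈ 100×(203 − 221)/(0 − 221) = -1800/-221 = 8.14.
p = 8 reproduces all three channels after rounding.

8%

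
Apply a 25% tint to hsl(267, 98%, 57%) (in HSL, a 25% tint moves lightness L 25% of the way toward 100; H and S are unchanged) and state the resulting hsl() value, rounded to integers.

hsl(267, 98%, 68%)

L moves 25% from 57 toward 100: 57 + 10.75 = 67.75 → 68.
H and S are unchanged.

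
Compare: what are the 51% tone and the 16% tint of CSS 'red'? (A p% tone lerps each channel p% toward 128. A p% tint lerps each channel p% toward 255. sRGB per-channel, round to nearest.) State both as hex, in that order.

#be4141, #ff2929

CSS red is rgb(255, 0, 0).
51% tone:
  R: 255 + 0.51×(128−255) = 255 − 64.77 = 190.23 → 190
  G: 0 + 0.51×(128−0) = 0 + 65.28 = 65.28 → 65
  B: 0 + 65.28 = 65.28 → 65
  → #be4141
16% tint:
  R: 255 + 0.16×(255−255) = 255 + 0 = 255 → 255
  G: 0 + 40.8 = 40.8 → 41
  B: 0 + 40.8 = 40.8 → 41
  → #ff2929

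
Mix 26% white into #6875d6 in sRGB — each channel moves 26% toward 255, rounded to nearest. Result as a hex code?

#6875d6 is rgb(104, 117, 214).
Per channel, c → c + 0.26(255 − c):
  R: 104 + 39.26 = 143.26 → 143
  G: 117 + 0.26×(255−117) = 117 + 35.88 = 152.88 → 153
  B: 214 + 0.26×(255−214) = 214 + 10.66 = 224.66 → 225
rgb(143, 153, 225) = #8f99e1.

#8f99e1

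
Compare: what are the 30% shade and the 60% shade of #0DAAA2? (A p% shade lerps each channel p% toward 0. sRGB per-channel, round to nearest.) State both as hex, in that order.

#0DAAA2 is rgb(13, 170, 162).
30% shade:
  R: 13 − 3.9 = 9.1 → 9
  G: 170 + 0.3×(0−170) = 170 − 51 = 119 → 119
  B: 162 + 0.3×(0−162) = 162 − 48.6 = 113.4 → 113
  → #097771
60% shade:
  R: 13 − 7.8 = 5.2 → 5
  G: 170 + 0.6×(0−170) = 170 − 102 = 68 → 68
  B: 162 + 0.6×(0−162) = 162 − 97.2 = 64.8 → 65
  → #054441

#097771, #054441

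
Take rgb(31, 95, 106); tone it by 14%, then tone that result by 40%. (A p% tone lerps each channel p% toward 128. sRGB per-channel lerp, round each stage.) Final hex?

Per channel, c → c + 0.14(128 − c):
  R: 31 + 0.14×(128−31) = 31 + 13.58 = 44.58 → 45
  G: 95 + 4.62 = 99.62 → 100
  B: 106 + 0.14×(128−106) = 106 + 3.08 = 109.08 → 109
After the tone: rgb(45, 100, 109) = #2D646D.
Lerp each channel 40% toward 128:
  R: 45 + 0.4×(128−45) = 45 + 33.2 = 78.2 → 78
  G: 100 + 0.4×(128−100) = 100 + 11.2 = 111.2 → 111
  B: 109 + 7.6 = 116.6 → 117
rgb(78, 111, 117) = #4E6F75.

#4E6F75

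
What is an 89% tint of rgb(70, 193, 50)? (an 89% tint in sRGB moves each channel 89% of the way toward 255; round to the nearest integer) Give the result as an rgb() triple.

Per channel, c → c + 0.89(255 − c):
  R: 70 + 0.89×(255−70) = 70 + 164.65 = 234.65 → 235
  G: 193 + 0.89×(255−193) = 193 + 55.18 = 248.18 → 248
  B: 50 + 0.89×(255−50) = 50 + 182.45 = 232.45 → 232

rgb(235, 248, 232)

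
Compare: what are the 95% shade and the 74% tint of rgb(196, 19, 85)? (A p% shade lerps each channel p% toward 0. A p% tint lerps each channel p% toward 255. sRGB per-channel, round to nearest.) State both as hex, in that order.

#0a0104, #f0c2d3

95% shade:
  R: 196 + 0.95×(0−196) = 196 − 186.2 = 9.8 → 10
  G: 19 − 18.05 = 0.95 → 1
  B: 85 + 0.95×(0−85) = 85 − 80.75 = 4.25 → 4
  → #0a0104
74% tint:
  R: 196 + 0.74×(255−196) = 196 + 43.66 = 239.66 → 240
  G: 19 + 0.74×(255−19) = 19 + 174.64 = 193.64 → 194
  B: 85 + 0.74×(255−85) = 85 + 125.8 = 210.8 → 211
  → #f0c2d3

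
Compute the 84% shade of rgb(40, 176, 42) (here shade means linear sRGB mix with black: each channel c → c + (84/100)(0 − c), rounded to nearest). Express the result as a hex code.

An 84% shade moves each channel 84% toward 0:
  R: 40 − 33.6 = 6.4 → 6
  G: 176 + 0.84×(0−176) = 176 − 147.84 = 28.16 → 28
  B: 42 − 35.28 = 6.72 → 7
rgb(6, 28, 7) = #061C07.

#061C07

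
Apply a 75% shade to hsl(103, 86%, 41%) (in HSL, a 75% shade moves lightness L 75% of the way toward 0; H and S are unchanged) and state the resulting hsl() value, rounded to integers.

hsl(103, 86%, 10%)

L moves 75% from 41 toward 0: 41 − 30.75 = 10.25 → 10.
H and S are unchanged.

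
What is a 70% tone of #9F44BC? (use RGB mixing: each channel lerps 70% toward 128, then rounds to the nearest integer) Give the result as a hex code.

#9F44BC is rgb(159, 68, 188).
Per channel, c → c + 0.7(128 − c):
  R: 159 − 21.7 = 137.3 → 137
  G: 68 + 42 = 110 → 110
  B: 188 + 0.7×(128−188) = 188 − 42 = 146 → 146
rgb(137, 110, 146) = #896E92.

#896E92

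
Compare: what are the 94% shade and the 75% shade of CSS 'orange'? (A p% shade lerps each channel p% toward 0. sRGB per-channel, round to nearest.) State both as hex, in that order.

CSS orange is rgb(255, 165, 0).
94% shade:
  R: 255 + 0.94×(0−255) = 255 − 239.7 = 15.3 → 15
  G: 165 + 0.94×(0−165) = 165 − 155.1 = 9.9 → 10
  B: 0 + 0 = 0 → 0
  → #0f0a00
75% shade:
  R: 255 − 191.25 = 63.75 → 64
  G: 165 + 0.75×(0−165) = 165 − 123.75 = 41.25 → 41
  B: 0 + 0.75×(0−0) = 0 + 0 = 0 → 0
  → #402900

#0f0a00, #402900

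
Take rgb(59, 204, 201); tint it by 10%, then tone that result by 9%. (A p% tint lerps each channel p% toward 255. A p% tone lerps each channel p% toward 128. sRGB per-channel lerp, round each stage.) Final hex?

A 10% tint moves each channel 10% toward 255:
  R: 59 + 0.1×(255−59) = 59 + 19.6 = 78.6 → 79
  G: 204 + 0.1×(255−204) = 204 + 5.1 = 209.1 → 209
  B: 201 + 0.1×(255−201) = 201 + 5.4 = 206.4 → 206
After the tint: rgb(79, 209, 206) = #4FD1CE.
A 9% tone moves each channel 9% toward 128:
  R: 79 + 4.41 = 83.41 → 83
  G: 209 − 7.29 = 201.71 → 202
  B: 206 + 0.09×(128−206) = 206 − 7.02 = 198.98 → 199
rgb(83, 202, 199) = #53CAC7.

#53CAC7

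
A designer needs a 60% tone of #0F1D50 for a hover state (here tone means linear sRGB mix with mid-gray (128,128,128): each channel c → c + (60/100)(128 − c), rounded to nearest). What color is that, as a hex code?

#0F1D50 is rgb(15, 29, 80).
A 60% tone moves each channel 60% toward 128:
  R: 15 + 0.6×(128−15) = 15 + 67.8 = 82.8 → 83
  G: 29 + 59.4 = 88.4 → 88
  B: 80 + 28.8 = 108.8 → 109
rgb(83, 88, 109) = #53586D.

#53586D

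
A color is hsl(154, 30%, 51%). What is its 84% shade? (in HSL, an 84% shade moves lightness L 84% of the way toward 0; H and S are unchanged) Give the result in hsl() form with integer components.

hsl(154, 30%, 8%)

L moves 84% from 51 toward 0: 51 − 42.84 = 8.16 → 8.
H and S are unchanged.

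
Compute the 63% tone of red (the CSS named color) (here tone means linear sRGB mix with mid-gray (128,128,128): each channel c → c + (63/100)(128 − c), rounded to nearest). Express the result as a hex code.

#af5151

CSS red is rgb(255, 0, 0).
Per channel, c → c + 0.63(128 − c):
  R: 255 − 80.01 = 174.99 → 175
  G: 0 + 0.63×(128−0) = 0 + 80.64 = 80.64 → 81
  B: 0 + 0.63×(128−0) = 0 + 80.64 = 80.64 → 81
rgb(175, 81, 81) = #af5151.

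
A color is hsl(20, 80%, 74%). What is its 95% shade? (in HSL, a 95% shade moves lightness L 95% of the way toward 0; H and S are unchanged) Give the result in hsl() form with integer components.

L moves 95% from 74 toward 0: 74 − 70.3 = 3.7 → 4.
H and S are unchanged.

hsl(20, 80%, 4%)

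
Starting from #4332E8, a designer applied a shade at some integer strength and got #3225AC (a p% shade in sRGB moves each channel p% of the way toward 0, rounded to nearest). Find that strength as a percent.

26%

#4332E8 is rgb(67, 50, 232); #3225AC is rgb(50, 37, 172).
On the B channel (widest range): 172 ≈ 232 + (p/100)(0 − 232), so p ≈ 100×(172 − 232)/(0 − 232) = -6000/-232 = 25.86.
p = 26 reproduces all three channels after rounding.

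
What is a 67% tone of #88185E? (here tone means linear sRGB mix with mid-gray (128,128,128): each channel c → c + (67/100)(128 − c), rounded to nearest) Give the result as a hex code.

#835E75

#88185E is rgb(136, 24, 94).
A 67% tone moves each channel 67% toward 128:
  R: 136 − 5.36 = 130.64 → 131
  G: 24 + 69.68 = 93.68 → 94
  B: 94 + 0.67×(128−94) = 94 + 22.78 = 116.78 → 117
rgb(131, 94, 117) = #835E75.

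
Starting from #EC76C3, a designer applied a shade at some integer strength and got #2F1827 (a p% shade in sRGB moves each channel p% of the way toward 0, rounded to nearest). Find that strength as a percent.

#EC76C3 is rgb(236, 118, 195); #2F1827 is rgb(47, 24, 39).
On the R channel (widest range): 47 ≈ 236 + (p/100)(0 − 236), so p ≈ 100×(47 − 236)/(0 − 236) = -18900/-236 = 80.08.
p = 80 reproduces all three channels after rounding.

80%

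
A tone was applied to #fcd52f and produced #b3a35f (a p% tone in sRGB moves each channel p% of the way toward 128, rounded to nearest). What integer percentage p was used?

59%

#fcd52f is rgb(252, 213, 47); #b3a35f is rgb(179, 163, 95).
On the R channel (widest range): 179 ≈ 252 + (p/100)(128 − 252), so p ≈ 100×(179 − 252)/(128 − 252) = -7300/-124 = 58.87.
p = 59 reproduces all three channels after rounding.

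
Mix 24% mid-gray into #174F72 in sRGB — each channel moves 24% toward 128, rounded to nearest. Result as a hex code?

#174F72 is rgb(23, 79, 114).
Lerp each channel 24% toward 128:
  R: 23 + 0.24×(128−23) = 23 + 25.2 = 48.2 → 48
  G: 79 + 0.24×(128−79) = 79 + 11.76 = 90.76 → 91
  B: 114 + 0.24×(128−114) = 114 + 3.36 = 117.36 → 117
rgb(48, 91, 117) = #305B75.

#305B75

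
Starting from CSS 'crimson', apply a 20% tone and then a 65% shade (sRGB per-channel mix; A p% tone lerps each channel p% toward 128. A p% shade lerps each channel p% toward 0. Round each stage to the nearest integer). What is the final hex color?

#470f1a

CSS crimson is rgb(220, 20, 60).
Lerp each channel 20% toward 128:
  R: 220 + 0.2×(128−220) = 220 − 18.4 = 201.6 → 202
  G: 20 + 0.2×(128−20) = 20 + 21.6 = 41.6 → 42
  B: 60 + 0.2×(128−60) = 60 + 13.6 = 73.6 → 74
After the tone: rgb(202, 42, 74) = #ca2a4a.
Per channel, c → c + 0.65(0 − c):
  R: 202 + 0.65×(0−202) = 202 − 131.3 = 70.7 → 71
  G: 42 − 27.3 = 14.7 → 15
  B: 74 + 0.65×(0−74) = 74 − 48.1 = 25.9 → 26
rgb(71, 15, 26) = #470f1a.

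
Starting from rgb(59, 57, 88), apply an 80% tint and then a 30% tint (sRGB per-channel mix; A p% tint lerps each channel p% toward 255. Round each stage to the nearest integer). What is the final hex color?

Lerp each channel 80% toward 255:
  R: 59 + 0.8×(255−59) = 59 + 156.8 = 215.8 → 216
  G: 57 + 158.4 = 215.4 → 215
  B: 88 + 0.8×(255−88) = 88 + 133.6 = 221.6 → 222
After the tint: rgb(216, 215, 222) = #D8D7DE.
Lerp each channel 30% toward 255:
  R: 216 + 0.3×(255−216) = 216 + 11.7 = 227.7 → 228
  G: 215 + 0.3×(255−215) = 215 + 12 = 227 → 227
  B: 222 + 9.9 = 231.9 → 232
rgb(228, 227, 232) = #E4E3E8.

#E4E3E8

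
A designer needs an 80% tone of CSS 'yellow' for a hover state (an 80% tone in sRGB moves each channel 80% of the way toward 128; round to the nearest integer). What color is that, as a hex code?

CSS yellow is rgb(255, 255, 0).
An 80% tone moves each channel 80% toward 128:
  R: 255 − 101.6 = 153.4 → 153
  G: 255 − 101.6 = 153.4 → 153
  B: 0 + 0.8×(128−0) = 0 + 102.4 = 102.4 → 102
rgb(153, 153, 102) = #999966.

#999966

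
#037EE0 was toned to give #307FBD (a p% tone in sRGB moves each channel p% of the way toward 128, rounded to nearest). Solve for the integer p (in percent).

#037EE0 is rgb(3, 126, 224); #307FBD is rgb(48, 127, 189).
On the R channel (widest range): 48 ≈ 3 + (p/100)(128 − 3), so p ≈ 100×(48 − 3)/(128 − 3) = 4500/125 = 36.00.
p = 36 reproduces all three channels after rounding.

36%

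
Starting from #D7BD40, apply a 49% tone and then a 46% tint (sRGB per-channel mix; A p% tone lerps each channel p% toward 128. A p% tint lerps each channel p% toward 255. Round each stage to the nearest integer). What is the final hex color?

#D2CBA9

#D7BD40 is rgb(215, 189, 64).
A 49% tone moves each channel 49% toward 128:
  R: 215 + 0.49×(128−215) = 215 − 42.63 = 172.37 → 172
  G: 189 + 0.49×(128−189) = 189 − 29.89 = 159.11 → 159
  B: 64 + 0.49×(128−64) = 64 + 31.36 = 95.36 → 95
After the tone: rgb(172, 159, 95) = #AC9F5F.
Per channel, c → c + 0.46(255 − c):
  R: 172 + 38.18 = 210.18 → 210
  G: 159 + 0.46×(255−159) = 159 + 44.16 = 203.16 → 203
  B: 95 + 73.6 = 168.6 → 169
rgb(210, 203, 169) = #D2CBA9.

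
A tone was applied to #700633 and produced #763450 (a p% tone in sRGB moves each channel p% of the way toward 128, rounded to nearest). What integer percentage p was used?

38%

#700633 is rgb(112, 6, 51); #763450 is rgb(118, 52, 80).
On the G channel (widest range): 52 ≈ 6 + (p/100)(128 − 6), so p ≈ 100×(52 − 6)/(128 − 6) = 4600/122 = 37.70.
p = 38 reproduces all three channels after rounding.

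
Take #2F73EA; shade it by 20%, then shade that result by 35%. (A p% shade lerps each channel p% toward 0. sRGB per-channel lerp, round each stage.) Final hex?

#193C7A

#2F73EA is rgb(47, 115, 234).
Per channel, c → c + 0.2(0 − c):
  R: 47 − 9.4 = 37.6 → 38
  G: 115 − 23 = 92 → 92
  B: 234 + 0.2×(0−234) = 234 − 46.8 = 187.2 → 187
After the shade: rgb(38, 92, 187) = #265CBB.
Lerp each channel 35% toward 0:
  R: 38 − 13.3 = 24.7 → 25
  G: 92 − 32.2 = 59.8 → 60
  B: 187 + 0.35×(0−187) = 187 − 65.45 = 121.55 → 122
rgb(25, 60, 122) = #193C7A.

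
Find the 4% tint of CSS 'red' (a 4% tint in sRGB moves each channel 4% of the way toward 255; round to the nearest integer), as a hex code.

#FF0A0A

CSS red is rgb(255, 0, 0).
A 4% tint moves each channel 4% toward 255:
  R: 255 + 0.04×(255−255) = 255 + 0 = 255 → 255
  G: 0 + 10.2 = 10.2 → 10
  B: 0 + 0.04×(255−0) = 0 + 10.2 = 10.2 → 10
rgb(255, 10, 10) = #FF0A0A.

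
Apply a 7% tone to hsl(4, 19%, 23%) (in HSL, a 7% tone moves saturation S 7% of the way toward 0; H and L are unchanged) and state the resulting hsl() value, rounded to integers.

hsl(4, 18%, 23%)

S moves 7% from 19 toward 0: 19 − 1.33 = 17.67 → 18.
H and L are unchanged.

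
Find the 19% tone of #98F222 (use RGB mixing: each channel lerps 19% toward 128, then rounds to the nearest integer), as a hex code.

#98F222 is rgb(152, 242, 34).
A 19% tone moves each channel 19% toward 128:
  R: 152 + 0.19×(128−152) = 152 − 4.56 = 147.44 → 147
  G: 242 + 0.19×(128−242) = 242 − 21.66 = 220.34 → 220
  B: 34 + 17.86 = 51.86 → 52
rgb(147, 220, 52) = #93DC34.

#93DC34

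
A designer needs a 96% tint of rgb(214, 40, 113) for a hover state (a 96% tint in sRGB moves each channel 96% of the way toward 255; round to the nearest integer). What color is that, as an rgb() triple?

rgb(253, 246, 249)

A 96% tint moves each channel 96% toward 255:
  R: 214 + 39.36 = 253.36 → 253
  G: 40 + 0.96×(255−40) = 40 + 206.4 = 246.4 → 246
  B: 113 + 0.96×(255−113) = 113 + 136.32 = 249.32 → 249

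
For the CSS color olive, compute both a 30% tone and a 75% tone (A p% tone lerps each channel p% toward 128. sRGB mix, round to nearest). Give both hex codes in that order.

CSS olive is rgb(128, 128, 0).
30% tone:
  R: 128 + 0 = 128 → 128
  G: 128 + 0 = 128 → 128
  B: 0 + 0.3×(128−0) = 0 + 38.4 = 38.4 → 38
  → #808026
75% tone:
  R: 128 + 0.75×(128−128) = 128 + 0 = 128 → 128
  G: 128 + 0.75×(128−128) = 128 + 0 = 128 → 128
  B: 0 + 0.75×(128−0) = 0 + 96 = 96 → 96
  → #808060

#808026, #808060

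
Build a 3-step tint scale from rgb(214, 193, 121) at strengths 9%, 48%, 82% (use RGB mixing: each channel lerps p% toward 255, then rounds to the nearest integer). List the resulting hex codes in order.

9%: (214 + 3.69 = 217.69→218, 193 + 5.58 = 198.58→199, 121 + 12.06 = 133.06→133) → #DAC785
48%: (214 + 19.68 = 233.68→234, 193 + 29.76 = 222.76→223, 121 + 64.32 = 185.32→185) → #EADFB9
82%: (214 + 33.62 = 247.62→248, 193 + 50.84 = 243.84→244, 121 + 109.88 = 230.88→231) → #F8F4E7

#DAC785, #EADFB9, #F8F4E7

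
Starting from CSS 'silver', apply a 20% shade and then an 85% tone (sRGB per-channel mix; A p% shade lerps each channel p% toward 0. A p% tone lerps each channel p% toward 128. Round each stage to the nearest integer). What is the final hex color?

CSS silver is rgb(192, 192, 192).
Per channel, c → c + 0.2(0 − c):
  R: 192 + 0.2×(0−192) = 192 − 38.4 = 153.6 → 154
  G: 192 + 0.2×(0−192) = 192 − 38.4 = 153.6 → 154
  B: 192 − 38.4 = 153.6 → 154
After the shade: rgb(154, 154, 154) = #9a9a9a.
Lerp each channel 85% toward 128:
  R: 154 + 0.85×(128−154) = 154 − 22.1 = 131.9 → 132
  G: 154 + 0.85×(128−154) = 154 − 22.1 = 131.9 → 132
  B: 154 − 22.1 = 131.9 → 132
rgb(132, 132, 132) = #848484.

#848484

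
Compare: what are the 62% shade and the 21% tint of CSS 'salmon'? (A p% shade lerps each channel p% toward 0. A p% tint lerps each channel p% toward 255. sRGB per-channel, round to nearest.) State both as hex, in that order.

CSS salmon is rgb(250, 128, 114).
62% shade:
  R: 250 − 155 = 95 → 95
  G: 128 + 0.62×(0−128) = 128 − 79.36 = 48.64 → 49
  B: 114 + 0.62×(0−114) = 114 − 70.68 = 43.32 → 43
  → #5F312B
21% tint:
  R: 250 + 1.05 = 251.05 → 251
  G: 128 + 0.21×(255−128) = 128 + 26.67 = 154.67 → 155
  B: 114 + 0.21×(255−114) = 114 + 29.61 = 143.61 → 144
  → #FB9B90

#5F312B, #FB9B90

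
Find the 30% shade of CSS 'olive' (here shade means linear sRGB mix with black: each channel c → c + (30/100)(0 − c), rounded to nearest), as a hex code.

#5a5a00

CSS olive is rgb(128, 128, 0).
Per channel, c → c + 0.3(0 − c):
  R: 128 + 0.3×(0−128) = 128 − 38.4 = 89.6 → 90
  G: 128 + 0.3×(0−128) = 128 − 38.4 = 89.6 → 90
  B: 0 + 0.3×(0−0) = 0 + 0 = 0 → 0
rgb(90, 90, 0) = #5a5a00.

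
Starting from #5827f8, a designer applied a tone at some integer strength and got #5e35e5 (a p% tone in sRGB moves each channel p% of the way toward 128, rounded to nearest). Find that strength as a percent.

#5827f8 is rgb(88, 39, 248); #5e35e5 is rgb(94, 53, 229).
On the B channel (widest range): 229 ≈ 248 + (p/100)(128 − 248), so p ≈ 100×(229 − 248)/(128 − 248) = -1900/-120 = 15.83.
p = 16 reproduces all three channels after rounding.

16%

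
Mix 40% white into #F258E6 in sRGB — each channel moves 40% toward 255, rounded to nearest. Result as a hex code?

#F258E6 is rgb(242, 88, 230).
Per channel, c → c + 0.4(255 − c):
  R: 242 + 5.2 = 247.2 → 247
  G: 88 + 0.4×(255−88) = 88 + 66.8 = 154.8 → 155
  B: 230 + 0.4×(255−230) = 230 + 10 = 240 → 240
rgb(247, 155, 240) = #F79BF0.

#F79BF0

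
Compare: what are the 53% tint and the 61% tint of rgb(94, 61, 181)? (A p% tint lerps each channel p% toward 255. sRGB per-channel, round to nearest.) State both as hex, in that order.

#B3A4DC, #C0B3E2

53% tint:
  R: 94 + 85.33 = 179.33 → 179
  G: 61 + 102.82 = 163.82 → 164
  B: 181 + 0.53×(255−181) = 181 + 39.22 = 220.22 → 220
  → #B3A4DC
61% tint:
  R: 94 + 0.61×(255−94) = 94 + 98.21 = 192.21 → 192
  G: 61 + 0.61×(255−61) = 61 + 118.34 = 179.34 → 179
  B: 181 + 0.61×(255−181) = 181 + 45.14 = 226.14 → 226
  → #C0B3E2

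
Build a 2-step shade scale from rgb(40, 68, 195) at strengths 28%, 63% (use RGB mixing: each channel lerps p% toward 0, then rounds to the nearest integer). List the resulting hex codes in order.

28%: (40 − 11.2 = 28.8→29, 68 − 19.04 = 48.96→49, 195 − 54.6 = 140.4→140) → #1D318C
63%: (40 − 25.2 = 14.8→15, 68 − 42.84 = 25.16→25, 195 − 122.85 = 72.15→72) → #0F1948

#1D318C, #0F1948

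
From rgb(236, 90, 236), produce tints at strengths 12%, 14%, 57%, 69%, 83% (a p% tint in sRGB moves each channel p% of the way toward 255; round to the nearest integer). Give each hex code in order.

12%: (236 + 2.28 = 238.28→238, 90 + 19.8 = 109.8→110, 236 + 2.28 = 238.28→238) → #EE6EEE
14%: (236 + 2.66 = 238.66→239, 90 + 23.1 = 113.1→113, 236 + 2.66 = 238.66→239) → #EF71EF
57%: (236 + 10.83 = 246.83→247, 90 + 94.05 = 184.05→184, 236 + 10.83 = 246.83→247) → #F7B8F7
69%: (236 + 13.11 = 249.11→249, 90 + 113.85 = 203.85→204, 236 + 13.11 = 249.11→249) → #F9CCF9
83%: (236 + 15.77 = 251.77→252, 90 + 136.95 = 226.95→227, 236 + 15.77 = 251.77→252) → #FCE3FC

#EE6EEE, #EF71EF, #F7B8F7, #F9CCF9, #FCE3FC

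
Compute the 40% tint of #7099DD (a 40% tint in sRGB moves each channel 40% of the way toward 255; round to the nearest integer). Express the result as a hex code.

#A9C2EB

#7099DD is rgb(112, 153, 221).
Per channel, c → c + 0.4(255 − c):
  R: 112 + 0.4×(255−112) = 112 + 57.2 = 169.2 → 169
  G: 153 + 0.4×(255−153) = 153 + 40.8 = 193.8 → 194
  B: 221 + 13.6 = 234.6 → 235
rgb(169, 194, 235) = #A9C2EB.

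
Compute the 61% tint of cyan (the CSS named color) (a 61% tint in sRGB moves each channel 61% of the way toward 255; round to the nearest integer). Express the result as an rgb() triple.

rgb(156, 255, 255)

CSS cyan is rgb(0, 255, 255).
Lerp each channel 61% toward 255:
  R: 0 + 155.55 = 155.55 → 156
  G: 255 + 0.61×(255−255) = 255 + 0 = 255 → 255
  B: 255 + 0.61×(255−255) = 255 + 0 = 255 → 255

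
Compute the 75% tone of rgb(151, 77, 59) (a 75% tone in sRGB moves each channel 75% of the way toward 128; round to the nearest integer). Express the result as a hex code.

Per channel, c → c + 0.75(128 − c):
  R: 151 + 0.75×(128−151) = 151 − 17.25 = 133.75 → 134
  G: 77 + 38.25 = 115.25 → 115
  B: 59 + 0.75×(128−59) = 59 + 51.75 = 110.75 → 111
rgb(134, 115, 111) = #86736F.

#86736F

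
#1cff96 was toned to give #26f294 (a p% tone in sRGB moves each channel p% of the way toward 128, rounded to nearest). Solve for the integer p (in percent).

#1cff96 is rgb(28, 255, 150); #26f294 is rgb(38, 242, 148).
On the G channel (widest range): 242 ≈ 255 + (p/100)(128 − 255), so p ≈ 100×(242 − 255)/(128 − 255) = -1300/-127 = 10.24.
p = 10 reproduces all three channels after rounding.

10%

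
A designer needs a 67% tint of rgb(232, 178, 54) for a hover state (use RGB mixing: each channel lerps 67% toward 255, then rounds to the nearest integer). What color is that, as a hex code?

Lerp each channel 67% toward 255:
  R: 232 + 15.41 = 247.41 → 247
  G: 178 + 0.67×(255−178) = 178 + 51.59 = 229.59 → 230
  B: 54 + 134.67 = 188.67 → 189
rgb(247, 230, 189) = #F7E6BD.

#F7E6BD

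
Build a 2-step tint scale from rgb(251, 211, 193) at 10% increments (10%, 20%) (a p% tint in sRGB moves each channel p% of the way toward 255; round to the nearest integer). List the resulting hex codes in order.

#FBD7C7, #FCDCCD

10%: (251→251, 211 + 4.4 = 215.4→215, 193 + 6.2 = 199.2→199) → #FBD7C7
20%: (251 + 0.8 = 251.8→252, 211 + 8.8 = 219.8→220, 193 + 12.4 = 205.4→205) → #FCDCCD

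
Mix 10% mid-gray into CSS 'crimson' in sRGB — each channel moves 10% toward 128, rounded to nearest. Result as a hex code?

#D31F43

CSS crimson is rgb(220, 20, 60).
Lerp each channel 10% toward 128:
  R: 220 + 0.1×(128−220) = 220 − 9.2 = 210.8 → 211
  G: 20 + 10.8 = 30.8 → 31
  B: 60 + 0.1×(128−60) = 60 + 6.8 = 66.8 → 67
rgb(211, 31, 67) = #D31F43.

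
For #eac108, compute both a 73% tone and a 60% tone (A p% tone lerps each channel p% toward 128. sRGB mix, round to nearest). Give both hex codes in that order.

#eac108 is rgb(234, 193, 8).
73% tone:
  R: 234 − 77.38 = 156.62 → 157
  G: 193 + 0.73×(128−193) = 193 − 47.45 = 145.55 → 146
  B: 8 + 0.73×(128−8) = 8 + 87.6 = 95.6 → 96
  → #9d9260
60% tone:
  R: 234 − 63.6 = 170.4 → 170
  G: 193 + 0.6×(128−193) = 193 − 39 = 154 → 154
  B: 8 + 0.6×(128−8) = 8 + 72 = 80 → 80
  → #aa9a50

#9d9260, #aa9a50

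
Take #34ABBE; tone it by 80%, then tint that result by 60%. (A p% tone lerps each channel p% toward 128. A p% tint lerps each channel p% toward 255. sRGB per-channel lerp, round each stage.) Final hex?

#C6D0D1

#34ABBE is rgb(52, 171, 190).
Lerp each channel 80% toward 128:
  R: 52 + 0.8×(128−52) = 52 + 60.8 = 112.8 → 113
  G: 171 + 0.8×(128−171) = 171 − 34.4 = 136.6 → 137
  B: 190 + 0.8×(128−190) = 190 − 49.6 = 140.4 → 140
After the tone: rgb(113, 137, 140) = #71898C.
A 60% tint moves each channel 60% toward 255:
  R: 113 + 0.6×(255−113) = 113 + 85.2 = 198.2 → 198
  G: 137 + 70.8 = 207.8 → 208
  B: 140 + 69 = 209 → 209
rgb(198, 208, 209) = #C6D0D1.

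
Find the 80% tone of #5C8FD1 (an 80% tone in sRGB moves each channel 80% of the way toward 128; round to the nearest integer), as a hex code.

#798390

#5C8FD1 is rgb(92, 143, 209).
Per channel, c → c + 0.8(128 − c):
  R: 92 + 28.8 = 120.8 → 121
  G: 143 + 0.8×(128−143) = 143 − 12 = 131 → 131
  B: 209 + 0.8×(128−209) = 209 − 64.8 = 144.2 → 144
rgb(121, 131, 144) = #798390.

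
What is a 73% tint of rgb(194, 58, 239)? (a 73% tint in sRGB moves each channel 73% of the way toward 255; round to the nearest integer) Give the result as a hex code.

Lerp each channel 73% toward 255:
  R: 194 + 0.73×(255−194) = 194 + 44.53 = 238.53 → 239
  G: 58 + 0.73×(255−58) = 58 + 143.81 = 201.81 → 202
  B: 239 + 0.73×(255−239) = 239 + 11.68 = 250.68 → 251
rgb(239, 202, 251) = #EFCAFB.

#EFCAFB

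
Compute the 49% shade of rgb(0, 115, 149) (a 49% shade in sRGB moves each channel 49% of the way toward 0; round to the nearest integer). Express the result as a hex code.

Lerp each channel 49% toward 0:
  R: 0 + 0.49×(0−0) = 0 + 0 = 0 → 0
  G: 115 + 0.49×(0−115) = 115 − 56.35 = 58.65 → 59
  B: 149 − 73.01 = 75.99 → 76
rgb(0, 59, 76) = #003b4c.

#003b4c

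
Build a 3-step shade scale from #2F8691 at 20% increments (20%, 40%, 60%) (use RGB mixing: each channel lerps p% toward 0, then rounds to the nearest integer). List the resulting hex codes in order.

#266B74, #1C5057, #13363A

#2F8691 is rgb(47, 134, 145).
20%: (47 − 9.4 = 37.6→38, 134 − 26.8 = 107.2→107, 145 − 29 = 116→116) → #266B74
40%: (47 − 18.8 = 28.2→28, 134 − 53.6 = 80.4→80, 145 − 58 = 87→87) → #1C5057
60%: (47 − 28.2 = 18.8→19, 134 − 80.4 = 53.6→54, 145 − 87 = 58→58) → #13363A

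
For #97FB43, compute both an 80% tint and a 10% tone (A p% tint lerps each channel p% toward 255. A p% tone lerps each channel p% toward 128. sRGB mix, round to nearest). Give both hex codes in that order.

#97FB43 is rgb(151, 251, 67).
80% tint:
  R: 151 + 83.2 = 234.2 → 234
  G: 251 + 0.8×(255−251) = 251 + 3.2 = 254.2 → 254
  B: 67 + 0.8×(255−67) = 67 + 150.4 = 217.4 → 217
  → #EAFED9
10% tone:
  R: 151 − 2.3 = 148.7 → 149
  G: 251 − 12.3 = 238.7 → 239
  B: 67 + 0.1×(128−67) = 67 + 6.1 = 73.1 → 73
  → #95EF49

#EAFED9, #95EF49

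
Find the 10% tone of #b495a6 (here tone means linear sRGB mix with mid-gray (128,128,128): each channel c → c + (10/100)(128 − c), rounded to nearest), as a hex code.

#af93a2

#b495a6 is rgb(180, 149, 166).
Lerp each channel 10% toward 128:
  R: 180 + 0.1×(128−180) = 180 − 5.2 = 174.8 → 175
  G: 149 − 2.1 = 146.9 → 147
  B: 166 + 0.1×(128−166) = 166 − 3.8 = 162.2 → 162
rgb(175, 147, 162) = #af93a2.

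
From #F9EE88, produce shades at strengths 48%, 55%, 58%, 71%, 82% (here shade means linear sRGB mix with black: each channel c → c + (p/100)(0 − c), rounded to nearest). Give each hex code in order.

#817C47, #706B3D, #696439, #484527, #2D2B18

#F9EE88 is rgb(249, 238, 136).
48%: (249 − 119.52 = 129.48→129, 238 − 114.24 = 123.76→124, 136 − 65.28 = 70.72→71) → #817C47
55%: (249 − 136.95 = 112.05→112, 238 − 130.9 = 107.1→107, 136 − 74.8 = 61.2→61) → #706B3D
58%: (249 − 144.42 = 104.58→105, 238 − 138.04 = 99.96→100, 136 − 78.88 = 57.12→57) → #696439
71%: (249 − 176.79 = 72.21→72, 238 − 168.98 = 69.02→69, 136 − 96.56 = 39.44→39) → #484527
82%: (249 − 204.18 = 44.82→45, 238 − 195.16 = 42.84→43, 136 − 111.52 = 24.48→24) → #2D2B18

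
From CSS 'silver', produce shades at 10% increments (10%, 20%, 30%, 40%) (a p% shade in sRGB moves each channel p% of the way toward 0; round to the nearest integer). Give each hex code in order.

CSS silver is rgb(192, 192, 192).
10%: (192 − 19.2 = 172.8→173, 192 − 19.2 = 172.8→173, 192 − 19.2 = 172.8→173) → #ADADAD
20%: (192 − 38.4 = 153.6→154, 192 − 38.4 = 153.6→154, 192 − 38.4 = 153.6→154) → #9A9A9A
30%: (192 − 57.6 = 134.4→134, 192 − 57.6 = 134.4→134, 192 − 57.6 = 134.4→134) → #868686
40%: (192 − 76.8 = 115.2→115, 192 − 76.8 = 115.2→115, 192 − 76.8 = 115.2→115) → #737373

#ADADAD, #9A9A9A, #868686, #737373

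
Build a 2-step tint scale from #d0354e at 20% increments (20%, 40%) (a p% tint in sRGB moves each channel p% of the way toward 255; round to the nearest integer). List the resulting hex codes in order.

#d95d71, #e38695

#d0354e is rgb(208, 53, 78).
20%: (208 + 9.4 = 217.4→217, 53 + 40.4 = 93.4→93, 78 + 35.4 = 113.4→113) → #d95d71
40%: (208 + 18.8 = 226.8→227, 53 + 80.8 = 133.8→134, 78 + 70.8 = 148.8→149) → #e38695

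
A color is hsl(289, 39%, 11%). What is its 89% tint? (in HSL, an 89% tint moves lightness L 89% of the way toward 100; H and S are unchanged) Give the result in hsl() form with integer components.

L moves 89% from 11 toward 100: 11 + 79.21 = 90.21 → 90.
H and S are unchanged.

hsl(289, 39%, 90%)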